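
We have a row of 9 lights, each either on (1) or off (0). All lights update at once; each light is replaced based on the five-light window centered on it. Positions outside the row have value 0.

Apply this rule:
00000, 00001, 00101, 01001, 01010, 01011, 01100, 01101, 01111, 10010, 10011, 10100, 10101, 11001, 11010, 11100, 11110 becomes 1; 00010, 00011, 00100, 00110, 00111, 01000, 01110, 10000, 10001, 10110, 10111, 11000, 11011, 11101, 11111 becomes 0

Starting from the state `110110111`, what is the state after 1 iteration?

010010001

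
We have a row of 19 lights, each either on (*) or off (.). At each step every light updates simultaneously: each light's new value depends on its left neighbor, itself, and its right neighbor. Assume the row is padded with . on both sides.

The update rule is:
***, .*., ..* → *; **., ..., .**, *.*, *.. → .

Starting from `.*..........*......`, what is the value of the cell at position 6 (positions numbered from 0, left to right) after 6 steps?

*

step 1: **.........**......
step 2: ..........*........
step 3: .........**........
step 4: ........*..........
step 5: .......**..........
step 6: ......*............
position 6 holds *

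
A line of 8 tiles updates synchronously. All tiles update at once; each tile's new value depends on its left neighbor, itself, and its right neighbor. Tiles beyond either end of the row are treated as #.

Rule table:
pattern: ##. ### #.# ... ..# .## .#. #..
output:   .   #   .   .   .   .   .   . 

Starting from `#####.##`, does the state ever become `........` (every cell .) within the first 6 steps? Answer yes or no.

step 1: ####...#
step 2: ###.....
step 3: ##......
step 4: #.......
step 5: ........
all cells are . at step 5

yes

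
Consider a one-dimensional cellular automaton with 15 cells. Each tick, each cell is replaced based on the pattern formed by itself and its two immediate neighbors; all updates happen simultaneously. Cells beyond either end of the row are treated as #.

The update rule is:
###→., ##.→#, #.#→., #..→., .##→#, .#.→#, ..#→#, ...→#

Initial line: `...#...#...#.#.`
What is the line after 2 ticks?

.###.###.###.#.
.#.#.#.#.#.#.#.

.#.#.#.#.#.#.#.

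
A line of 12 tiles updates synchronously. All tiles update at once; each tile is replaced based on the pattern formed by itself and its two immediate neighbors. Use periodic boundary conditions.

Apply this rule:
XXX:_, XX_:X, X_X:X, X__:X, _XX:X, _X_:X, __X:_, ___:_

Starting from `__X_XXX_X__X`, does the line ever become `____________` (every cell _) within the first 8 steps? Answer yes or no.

X_XXX_XXXX_X
XXX_XXX__XXX
__XXX_XX_X__
__X_XXXXXXX_
__XXX_____XX
X_X_XX____XX
XXXXXXX___X_
X_____XX__XX
step 8 is X_____XX__XX, still not uniform _

no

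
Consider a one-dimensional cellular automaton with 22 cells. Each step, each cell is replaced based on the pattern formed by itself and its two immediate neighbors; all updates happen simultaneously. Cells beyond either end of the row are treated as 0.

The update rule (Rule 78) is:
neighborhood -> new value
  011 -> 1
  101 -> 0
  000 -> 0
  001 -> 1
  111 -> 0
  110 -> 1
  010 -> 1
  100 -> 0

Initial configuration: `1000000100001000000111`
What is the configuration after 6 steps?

1011010101101011010101

1000001100011000001101
1000011100111000011101
1000110101101000110101
1001110101101001110101
1011010101101011010101
1011010101101011010101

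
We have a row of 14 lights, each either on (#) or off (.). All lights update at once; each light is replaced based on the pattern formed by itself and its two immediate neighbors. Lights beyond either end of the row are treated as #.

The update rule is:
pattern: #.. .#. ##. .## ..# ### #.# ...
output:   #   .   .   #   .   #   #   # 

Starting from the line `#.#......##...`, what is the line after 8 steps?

step 1: .#.#####.#.##.
step 2: #.#####.#.##.#
step 3: .#####.#.##.##
step 4: #####.#.##.###
step 5: ####.#.##.####
step 6: ###.#.##.#####
step 7: ##.#.##.######
step 8: #.#.##.#######

#.#.##.#######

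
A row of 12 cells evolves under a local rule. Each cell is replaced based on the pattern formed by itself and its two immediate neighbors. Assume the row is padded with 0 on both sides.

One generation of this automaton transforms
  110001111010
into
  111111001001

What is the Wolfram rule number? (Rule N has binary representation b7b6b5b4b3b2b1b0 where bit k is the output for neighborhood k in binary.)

position 6: 111 → 0  (bit 7 = 0)
position 1: 110 → 1  (bit 6 = 1)
position 9: 101 → 0  (bit 5 = 0)
position 2: 100 → 1  (bit 4 = 1)
position 0: 011 → 1  (bit 3 = 1)
position 10: 010 → 0  (bit 2 = 0)
position 4: 001 → 1  (bit 1 = 1)
position 3: 000 → 1  (bit 0 = 1)
bits b7..b0 = 01011011 = 91

91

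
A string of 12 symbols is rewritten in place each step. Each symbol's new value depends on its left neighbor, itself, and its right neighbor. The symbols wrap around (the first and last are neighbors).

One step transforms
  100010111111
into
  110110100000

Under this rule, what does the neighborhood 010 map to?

1

At position 4 the neighborhood is 010; the next row has 1 there.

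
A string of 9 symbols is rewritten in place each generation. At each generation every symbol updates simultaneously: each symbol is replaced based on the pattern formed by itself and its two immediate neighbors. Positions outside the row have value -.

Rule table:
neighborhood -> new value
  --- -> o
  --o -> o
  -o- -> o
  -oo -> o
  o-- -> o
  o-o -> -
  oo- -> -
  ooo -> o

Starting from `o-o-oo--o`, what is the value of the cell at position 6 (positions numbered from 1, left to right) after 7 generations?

o-o-o-ooo
o-o-o-oo-
o-o-o-o-o
o-o-o-o-o  (fixed point — unchanged through generation 7)
position 6 holds -

-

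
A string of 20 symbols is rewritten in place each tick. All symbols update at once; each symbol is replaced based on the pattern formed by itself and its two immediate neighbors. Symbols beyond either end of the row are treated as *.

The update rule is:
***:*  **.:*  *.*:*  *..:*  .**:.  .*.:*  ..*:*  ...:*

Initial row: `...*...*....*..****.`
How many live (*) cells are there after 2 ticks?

19

***************.****
****************.***
count of *: 19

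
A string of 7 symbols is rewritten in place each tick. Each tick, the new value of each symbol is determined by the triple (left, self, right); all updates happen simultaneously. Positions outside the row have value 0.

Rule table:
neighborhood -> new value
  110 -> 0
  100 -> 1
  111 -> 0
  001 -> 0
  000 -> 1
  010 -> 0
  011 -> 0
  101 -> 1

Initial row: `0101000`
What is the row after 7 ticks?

0011111

0010111
1001000
0100111
0010000
1001111
0100000
0011111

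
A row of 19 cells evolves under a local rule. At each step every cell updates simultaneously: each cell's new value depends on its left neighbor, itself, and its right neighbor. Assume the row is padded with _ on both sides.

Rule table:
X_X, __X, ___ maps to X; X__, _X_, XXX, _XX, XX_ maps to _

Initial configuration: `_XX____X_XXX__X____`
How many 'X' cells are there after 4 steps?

7

X___XXX_X____X__XXX
__XX___X__XXX__X___
XX___XX__X____X__XX
___XX___X__XXX__X__
count of X: 7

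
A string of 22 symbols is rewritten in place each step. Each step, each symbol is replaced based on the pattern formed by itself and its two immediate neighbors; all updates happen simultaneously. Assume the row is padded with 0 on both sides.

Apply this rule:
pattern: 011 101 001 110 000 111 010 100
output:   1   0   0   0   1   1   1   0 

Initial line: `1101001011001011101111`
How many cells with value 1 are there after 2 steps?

1001001010001011001110
1001001010101010001100
count of 1: 9

9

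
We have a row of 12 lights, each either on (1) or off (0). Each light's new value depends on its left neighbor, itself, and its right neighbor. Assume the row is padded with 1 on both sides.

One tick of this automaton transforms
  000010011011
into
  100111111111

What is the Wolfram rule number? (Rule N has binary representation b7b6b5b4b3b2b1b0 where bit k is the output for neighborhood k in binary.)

254

position 11: 111 → 1  (bit 7 = 1)
position 8: 110 → 1  (bit 6 = 1)
position 9: 101 → 1  (bit 5 = 1)
position 0: 100 → 1  (bit 4 = 1)
position 7: 011 → 1  (bit 3 = 1)
position 4: 010 → 1  (bit 2 = 1)
position 3: 001 → 1  (bit 1 = 1)
position 1: 000 → 0  (bit 0 = 0)
bits b7..b0 = 11111110 = 254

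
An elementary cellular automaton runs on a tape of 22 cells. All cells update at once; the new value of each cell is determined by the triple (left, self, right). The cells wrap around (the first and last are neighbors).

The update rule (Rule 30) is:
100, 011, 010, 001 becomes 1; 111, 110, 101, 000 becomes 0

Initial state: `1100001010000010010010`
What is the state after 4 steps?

0011011000101011000011

step 1: 1010011011000111111110
step 2: 1011110010101100000000
step 3: 1010001110101010000001
step 4: 0011011000101011000011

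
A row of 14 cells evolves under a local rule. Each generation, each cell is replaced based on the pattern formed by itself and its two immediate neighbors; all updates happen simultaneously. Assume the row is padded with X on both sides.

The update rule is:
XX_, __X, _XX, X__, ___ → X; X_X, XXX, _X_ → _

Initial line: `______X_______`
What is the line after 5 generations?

XXXXX___XXXXXX

generation 1: XXXXXX_XXXXXXX
generation 2: _____X_X______
generation 3: XXXXX___XXXXXX
generation 4: ____XXXXX_____
generation 5: XXXXX___XXXXXX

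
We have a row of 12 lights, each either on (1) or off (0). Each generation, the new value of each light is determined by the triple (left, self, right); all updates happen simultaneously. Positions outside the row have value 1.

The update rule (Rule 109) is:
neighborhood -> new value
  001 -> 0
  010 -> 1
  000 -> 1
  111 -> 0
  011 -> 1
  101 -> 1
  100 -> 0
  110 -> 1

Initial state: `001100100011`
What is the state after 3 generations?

001100100000

001100101010
001100111111
001100100000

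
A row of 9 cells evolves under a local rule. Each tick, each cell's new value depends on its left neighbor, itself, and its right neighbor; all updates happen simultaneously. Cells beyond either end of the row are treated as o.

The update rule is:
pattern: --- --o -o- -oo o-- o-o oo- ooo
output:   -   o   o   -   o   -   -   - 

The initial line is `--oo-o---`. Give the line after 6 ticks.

-o--ooo-o

tick 1: oo---oo-o
tick 2: --o-o----
tick 3: ooo-oo--o
tick 4: ------oo-
tick 5: o----o---
tick 6: -o--ooo-o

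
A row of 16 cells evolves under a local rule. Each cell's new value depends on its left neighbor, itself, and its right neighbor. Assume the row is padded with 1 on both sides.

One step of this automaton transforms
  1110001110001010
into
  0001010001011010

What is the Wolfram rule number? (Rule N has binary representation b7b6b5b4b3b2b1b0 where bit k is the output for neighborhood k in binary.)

position 0: 111 → 0  (bit 7 = 0)
position 2: 110 → 0  (bit 6 = 0)
position 13: 101 → 0  (bit 5 = 0)
position 3: 100 → 1  (bit 4 = 1)
position 6: 011 → 0  (bit 3 = 0)
position 12: 010 → 1  (bit 2 = 1)
position 5: 001 → 1  (bit 1 = 1)
position 4: 000 → 0  (bit 0 = 0)
bits b7..b0 = 00010110 = 22

22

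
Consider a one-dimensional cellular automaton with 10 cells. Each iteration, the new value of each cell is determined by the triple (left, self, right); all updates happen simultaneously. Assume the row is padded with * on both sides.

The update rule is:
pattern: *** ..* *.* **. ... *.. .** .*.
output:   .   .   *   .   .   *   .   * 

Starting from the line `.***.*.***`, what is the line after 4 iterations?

...*.....*

*...***...
.*.....*..
***....**.
...*.....*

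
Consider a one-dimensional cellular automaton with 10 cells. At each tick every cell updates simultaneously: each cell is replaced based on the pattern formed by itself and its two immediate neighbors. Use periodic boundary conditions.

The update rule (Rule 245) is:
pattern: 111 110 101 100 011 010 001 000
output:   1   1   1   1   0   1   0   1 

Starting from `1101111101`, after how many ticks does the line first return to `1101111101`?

1110111110
0111011111
1011101111
1101110111
1110111011
1111011101
1111101110
0111110111
1011111011
1101111101

10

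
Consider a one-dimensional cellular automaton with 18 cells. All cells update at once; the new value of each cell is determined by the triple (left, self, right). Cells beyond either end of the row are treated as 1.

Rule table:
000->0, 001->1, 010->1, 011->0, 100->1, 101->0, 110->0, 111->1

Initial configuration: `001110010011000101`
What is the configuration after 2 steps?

110101111100101100
100100111011100011

100100111011100011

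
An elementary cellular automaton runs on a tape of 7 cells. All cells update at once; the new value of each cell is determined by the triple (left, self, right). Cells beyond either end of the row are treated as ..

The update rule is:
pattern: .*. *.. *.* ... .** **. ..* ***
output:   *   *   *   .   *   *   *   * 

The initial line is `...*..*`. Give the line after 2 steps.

..*****
.******

.******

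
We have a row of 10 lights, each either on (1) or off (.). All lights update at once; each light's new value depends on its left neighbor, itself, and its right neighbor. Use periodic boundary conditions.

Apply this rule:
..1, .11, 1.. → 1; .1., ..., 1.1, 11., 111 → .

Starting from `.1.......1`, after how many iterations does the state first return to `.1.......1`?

6

..1.....1.
.1.1...1.1
....1.1...
...1...1..
..1.1.1.1.
.1.......1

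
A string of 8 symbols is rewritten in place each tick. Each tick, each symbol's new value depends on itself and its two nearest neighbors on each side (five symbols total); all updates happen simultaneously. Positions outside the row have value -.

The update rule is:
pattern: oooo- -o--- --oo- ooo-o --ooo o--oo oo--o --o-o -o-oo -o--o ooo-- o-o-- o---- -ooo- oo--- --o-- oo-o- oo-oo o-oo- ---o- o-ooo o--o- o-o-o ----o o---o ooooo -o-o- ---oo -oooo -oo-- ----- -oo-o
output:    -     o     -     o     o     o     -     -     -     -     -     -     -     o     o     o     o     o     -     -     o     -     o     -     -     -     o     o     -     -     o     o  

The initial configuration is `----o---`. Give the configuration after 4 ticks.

tick 1: oo--oo-o
tick 2: ---o-oo-
tick 3: o------o
tick 4: oo-oo--o

oo-oo--o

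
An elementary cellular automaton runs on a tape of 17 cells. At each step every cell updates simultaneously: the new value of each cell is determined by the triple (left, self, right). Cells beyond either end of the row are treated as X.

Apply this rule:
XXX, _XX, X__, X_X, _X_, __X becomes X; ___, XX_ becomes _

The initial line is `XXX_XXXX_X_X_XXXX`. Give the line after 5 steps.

XXX_XXXXXXXXXXXXX

XX_XXXX_XXXXXXXXX
X_XXXX_XXXXXXXXXX
_XXXX_XXXXXXXXXXX
XXXX_XXXXXXXXXXXX
XXX_XXXXXXXXXXXXX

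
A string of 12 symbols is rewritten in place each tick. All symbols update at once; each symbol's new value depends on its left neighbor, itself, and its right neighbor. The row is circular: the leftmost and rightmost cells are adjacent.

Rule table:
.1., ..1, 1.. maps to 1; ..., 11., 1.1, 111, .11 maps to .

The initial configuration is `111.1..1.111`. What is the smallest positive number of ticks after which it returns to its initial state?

tick 1: ....1111....
tick 2: ...1....1...
tick 3: ..111..111..
tick 4: .1...11...1.
tick 5: 111.1..1.111

5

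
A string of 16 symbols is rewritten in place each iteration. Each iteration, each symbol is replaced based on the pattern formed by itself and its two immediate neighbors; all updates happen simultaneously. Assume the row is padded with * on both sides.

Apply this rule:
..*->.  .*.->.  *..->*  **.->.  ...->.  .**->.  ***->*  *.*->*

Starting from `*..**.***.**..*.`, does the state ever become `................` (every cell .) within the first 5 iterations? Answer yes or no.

.*...*.*.*..*..*
*.*...*.*.*..*..
.*.*...*.*.*..*.
*.*.*...*.*.*..*
.*.*.*...*.*.*..
iteration 5 is .*.*.*...*.*.*.., still not uniform .

no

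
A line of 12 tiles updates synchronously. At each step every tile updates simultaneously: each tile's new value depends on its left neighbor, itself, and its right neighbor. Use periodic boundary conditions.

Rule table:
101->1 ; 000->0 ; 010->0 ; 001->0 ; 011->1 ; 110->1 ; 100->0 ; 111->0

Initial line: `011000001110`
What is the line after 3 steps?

011000000000

011000001010
011000000100
011000000000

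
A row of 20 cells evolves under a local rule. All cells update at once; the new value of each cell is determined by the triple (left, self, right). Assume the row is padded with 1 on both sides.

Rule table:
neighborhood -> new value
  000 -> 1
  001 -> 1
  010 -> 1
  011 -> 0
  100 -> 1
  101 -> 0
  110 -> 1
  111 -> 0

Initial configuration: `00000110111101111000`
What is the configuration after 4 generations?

00001111111111100000

11111010000100001111
00001011111111110000
11111000000000011111
00001111111111100000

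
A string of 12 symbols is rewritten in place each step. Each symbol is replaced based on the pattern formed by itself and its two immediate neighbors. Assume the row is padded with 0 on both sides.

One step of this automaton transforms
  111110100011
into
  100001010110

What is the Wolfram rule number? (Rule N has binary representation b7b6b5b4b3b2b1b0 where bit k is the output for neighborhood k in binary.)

58

position 1: 111 → 0  (bit 7 = 0)
position 4: 110 → 0  (bit 6 = 0)
position 5: 101 → 1  (bit 5 = 1)
position 7: 100 → 1  (bit 4 = 1)
position 0: 011 → 1  (bit 3 = 1)
position 6: 010 → 0  (bit 2 = 0)
position 9: 001 → 1  (bit 1 = 1)
position 8: 000 → 0  (bit 0 = 0)
bits b7..b0 = 00111010 = 58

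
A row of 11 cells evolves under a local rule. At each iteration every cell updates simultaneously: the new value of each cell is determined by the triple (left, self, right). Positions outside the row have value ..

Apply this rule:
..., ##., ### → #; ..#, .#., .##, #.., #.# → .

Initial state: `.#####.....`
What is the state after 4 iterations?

iteration 1: ..####.####
iteration 2: #..###..###
iteration 3: ....##...##
iteration 4: ###..#.#..#

###..#.#..#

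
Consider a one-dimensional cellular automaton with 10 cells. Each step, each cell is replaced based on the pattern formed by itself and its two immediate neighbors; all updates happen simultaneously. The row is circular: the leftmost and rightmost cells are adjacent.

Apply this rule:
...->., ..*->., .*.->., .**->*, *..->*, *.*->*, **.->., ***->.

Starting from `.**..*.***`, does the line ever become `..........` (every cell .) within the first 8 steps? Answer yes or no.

no

**.*..**..
*.*.*.*.*.
.*.*.*.*.*
*.*.*.*.*.  (repeats step 2; period 2)
step 8: *.*.*.*.*.
step 8 is *.*.*.*.*., still not uniform .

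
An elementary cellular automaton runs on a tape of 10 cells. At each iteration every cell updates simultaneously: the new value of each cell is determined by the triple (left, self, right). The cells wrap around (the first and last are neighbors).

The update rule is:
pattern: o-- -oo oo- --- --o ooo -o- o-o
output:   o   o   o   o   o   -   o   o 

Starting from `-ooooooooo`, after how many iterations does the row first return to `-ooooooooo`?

oo-------o
-ooooooooo

2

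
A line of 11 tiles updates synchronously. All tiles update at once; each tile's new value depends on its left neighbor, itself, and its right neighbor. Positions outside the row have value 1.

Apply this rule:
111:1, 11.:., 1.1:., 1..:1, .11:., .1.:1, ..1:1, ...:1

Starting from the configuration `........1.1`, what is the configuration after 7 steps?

111...11111

111111111..
11111111.11
1111111...1
111111.111.
11111...1..
1111.111111
111...11111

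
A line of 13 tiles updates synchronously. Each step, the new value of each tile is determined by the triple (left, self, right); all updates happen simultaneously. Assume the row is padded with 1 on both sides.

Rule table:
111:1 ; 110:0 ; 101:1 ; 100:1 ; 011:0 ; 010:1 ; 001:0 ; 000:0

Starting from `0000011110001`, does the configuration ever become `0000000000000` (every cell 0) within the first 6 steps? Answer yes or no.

step 1: 1000001101000
step 2: 0100000011100
step 3: 1110000001010
step 4: 1101000001111
step 5: 1011100000111
step 6: 0101010000011
step 6 is 0101010000011, still not uniform 0

no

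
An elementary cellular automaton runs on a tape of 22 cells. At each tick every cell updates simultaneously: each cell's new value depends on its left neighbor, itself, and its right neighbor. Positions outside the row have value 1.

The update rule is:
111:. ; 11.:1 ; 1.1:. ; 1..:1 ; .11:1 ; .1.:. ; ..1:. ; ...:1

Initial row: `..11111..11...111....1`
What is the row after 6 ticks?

11.11...1111...11.11.1

tick 1: 1.1...11.1111.1.1111.1
tick 2: 1..11.11.1..1...1..1.1
tick 3: 11.11.11..1..11..1...1
tick 4: .1.11.111..1.111..11.1
tick 5: ...11.1.11...1.11.11.1
tick 6: 11.11...1111...11.11.1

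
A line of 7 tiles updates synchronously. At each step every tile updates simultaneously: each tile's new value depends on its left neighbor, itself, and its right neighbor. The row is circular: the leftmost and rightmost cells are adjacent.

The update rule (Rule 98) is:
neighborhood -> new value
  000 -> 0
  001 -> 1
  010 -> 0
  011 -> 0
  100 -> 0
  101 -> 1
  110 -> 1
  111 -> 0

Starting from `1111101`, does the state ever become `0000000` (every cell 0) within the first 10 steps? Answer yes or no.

no

0000110
0001010
0010100
0101000
1010000
0100001
1000010
0000101
0001010  (repeats step 2; period 7)
step 10: 0010100
step 10 is 0010100, still not uniform 0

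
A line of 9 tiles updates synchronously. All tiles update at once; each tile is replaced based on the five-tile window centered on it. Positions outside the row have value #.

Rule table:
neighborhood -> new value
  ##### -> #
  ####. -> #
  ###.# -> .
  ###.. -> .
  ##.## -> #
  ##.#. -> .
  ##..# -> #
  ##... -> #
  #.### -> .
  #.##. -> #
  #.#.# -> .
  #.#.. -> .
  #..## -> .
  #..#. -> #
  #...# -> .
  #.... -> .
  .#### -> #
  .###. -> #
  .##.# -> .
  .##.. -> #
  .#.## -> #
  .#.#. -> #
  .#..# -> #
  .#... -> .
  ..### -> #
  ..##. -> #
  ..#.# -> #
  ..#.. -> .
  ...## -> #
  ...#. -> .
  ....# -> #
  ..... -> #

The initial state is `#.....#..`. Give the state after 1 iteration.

.#.##..#.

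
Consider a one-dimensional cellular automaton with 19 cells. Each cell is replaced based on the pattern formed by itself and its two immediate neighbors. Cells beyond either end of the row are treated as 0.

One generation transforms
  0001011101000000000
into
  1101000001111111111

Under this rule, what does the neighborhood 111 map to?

0

At position 6 the neighborhood is 111; the next row has 0 there.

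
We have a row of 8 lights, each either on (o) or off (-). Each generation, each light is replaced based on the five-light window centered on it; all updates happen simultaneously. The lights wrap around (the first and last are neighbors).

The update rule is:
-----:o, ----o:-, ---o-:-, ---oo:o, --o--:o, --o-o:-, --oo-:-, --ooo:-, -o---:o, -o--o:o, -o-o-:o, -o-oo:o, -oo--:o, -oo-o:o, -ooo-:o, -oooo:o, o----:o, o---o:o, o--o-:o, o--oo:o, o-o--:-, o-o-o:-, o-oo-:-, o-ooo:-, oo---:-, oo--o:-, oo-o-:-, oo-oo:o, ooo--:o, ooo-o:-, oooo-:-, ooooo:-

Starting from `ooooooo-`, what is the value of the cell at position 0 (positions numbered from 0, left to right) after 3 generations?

generation 1: -o-----o
generation 2: o-ooo---
generation 3: -o-oo-o-
position 0 holds -

-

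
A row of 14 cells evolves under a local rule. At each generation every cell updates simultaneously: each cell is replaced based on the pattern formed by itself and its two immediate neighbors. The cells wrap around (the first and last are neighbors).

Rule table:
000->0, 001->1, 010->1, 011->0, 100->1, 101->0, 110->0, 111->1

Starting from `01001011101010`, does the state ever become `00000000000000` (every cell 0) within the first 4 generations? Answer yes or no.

no

generation 1: 11111001001011
generation 2: 11110111111001
generation 3: 11100011110110
generation 4: 01010101100000
generation 4 is 01010101100000, still not uniform 0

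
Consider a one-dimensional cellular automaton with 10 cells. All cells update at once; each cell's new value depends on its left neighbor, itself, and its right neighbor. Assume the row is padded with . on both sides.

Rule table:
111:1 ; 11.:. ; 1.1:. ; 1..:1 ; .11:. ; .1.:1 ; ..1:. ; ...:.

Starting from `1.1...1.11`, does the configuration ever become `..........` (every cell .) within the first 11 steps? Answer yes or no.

step 1: 1.11..1...
step 2: 1...1.11..
step 3: 11..1...1.
step 4: ..1.11..11
step 5: ..1...1...
step 6: ..11..11..
step 7: ....1...1.
step 8: ....11..11
step 9: ......1...
step 10: ......11..
step 11: ........1.
step 11 is ........1., still not uniform .

no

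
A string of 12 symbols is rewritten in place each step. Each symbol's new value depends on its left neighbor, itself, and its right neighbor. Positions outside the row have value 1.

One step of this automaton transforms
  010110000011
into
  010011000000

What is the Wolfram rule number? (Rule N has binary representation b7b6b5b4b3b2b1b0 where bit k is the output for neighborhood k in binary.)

position 11: 111 → 0  (bit 7 = 0)
position 4: 110 → 1  (bit 6 = 1)
position 0: 101 → 0  (bit 5 = 0)
position 5: 100 → 1  (bit 4 = 1)
position 3: 011 → 0  (bit 3 = 0)
position 1: 010 → 1  (bit 2 = 1)
position 9: 001 → 0  (bit 1 = 0)
position 6: 000 → 0  (bit 0 = 0)
bits b7..b0 = 01010100 = 84

84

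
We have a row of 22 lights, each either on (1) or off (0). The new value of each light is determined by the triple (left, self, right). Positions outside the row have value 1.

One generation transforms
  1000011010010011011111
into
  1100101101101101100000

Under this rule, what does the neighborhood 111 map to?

At position 18 the neighborhood is 111; the next row has 0 there.

0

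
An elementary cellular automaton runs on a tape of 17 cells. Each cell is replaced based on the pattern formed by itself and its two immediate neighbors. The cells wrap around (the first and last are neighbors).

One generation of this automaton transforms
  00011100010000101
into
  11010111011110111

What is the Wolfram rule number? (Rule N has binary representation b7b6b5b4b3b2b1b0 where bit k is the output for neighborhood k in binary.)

125

position 4: 111 → 0  (bit 7 = 0)
position 5: 110 → 1  (bit 6 = 1)
position 15: 101 → 1  (bit 5 = 1)
position 0: 100 → 1  (bit 4 = 1)
position 3: 011 → 1  (bit 3 = 1)
position 9: 010 → 1  (bit 2 = 1)
position 2: 001 → 0  (bit 1 = 0)
position 1: 000 → 1  (bit 0 = 1)
bits b7..b0 = 01111101 = 125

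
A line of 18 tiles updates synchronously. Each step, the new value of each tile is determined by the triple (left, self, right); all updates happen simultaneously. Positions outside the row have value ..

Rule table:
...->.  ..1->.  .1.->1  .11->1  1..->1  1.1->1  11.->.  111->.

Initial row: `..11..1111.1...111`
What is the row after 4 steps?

..1.1.1...111..1..
..111111..1..1.11.
..1.....1.11.111.1
..11....111.11..11

..11....111.11..11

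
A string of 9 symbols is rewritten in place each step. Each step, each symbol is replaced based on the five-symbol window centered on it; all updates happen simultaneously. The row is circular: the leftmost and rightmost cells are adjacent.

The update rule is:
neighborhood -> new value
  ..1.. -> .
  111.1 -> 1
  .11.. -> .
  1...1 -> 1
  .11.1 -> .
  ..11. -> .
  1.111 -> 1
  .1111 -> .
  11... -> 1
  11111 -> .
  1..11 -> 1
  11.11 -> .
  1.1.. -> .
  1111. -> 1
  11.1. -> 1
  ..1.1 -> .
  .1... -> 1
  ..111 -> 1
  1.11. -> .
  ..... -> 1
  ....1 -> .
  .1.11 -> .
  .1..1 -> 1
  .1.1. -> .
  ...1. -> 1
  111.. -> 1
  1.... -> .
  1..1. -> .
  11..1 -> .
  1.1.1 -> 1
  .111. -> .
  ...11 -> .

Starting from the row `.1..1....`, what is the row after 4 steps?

1.1..1.1.
1..1...1.
.1..111..
1.111.111

1.111.111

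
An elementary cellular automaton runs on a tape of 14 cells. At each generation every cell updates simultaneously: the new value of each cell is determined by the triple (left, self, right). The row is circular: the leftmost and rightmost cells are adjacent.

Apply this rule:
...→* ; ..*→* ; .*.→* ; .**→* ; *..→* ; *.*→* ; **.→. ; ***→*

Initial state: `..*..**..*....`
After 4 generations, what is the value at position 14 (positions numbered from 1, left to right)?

generation 1: ******.*******
generation 2: *****.********
generation 3: ****.*********
generation 4: ***.**********
position 14 holds *

*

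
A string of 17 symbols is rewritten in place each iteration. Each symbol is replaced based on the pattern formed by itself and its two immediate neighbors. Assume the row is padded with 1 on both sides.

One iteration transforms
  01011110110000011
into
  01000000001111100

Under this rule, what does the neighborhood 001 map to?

At position 14 the neighborhood is 001; the next row has 1 there.

1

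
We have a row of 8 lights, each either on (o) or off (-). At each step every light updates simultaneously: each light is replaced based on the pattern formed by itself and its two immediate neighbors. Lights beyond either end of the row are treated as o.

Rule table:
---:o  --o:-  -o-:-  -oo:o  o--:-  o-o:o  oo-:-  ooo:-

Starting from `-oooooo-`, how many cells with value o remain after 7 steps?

5

oo-----o
---ooo-o
-o-o--oo
o-o---o-
-o--o--o
o------o
--oooo-o
count of o: 5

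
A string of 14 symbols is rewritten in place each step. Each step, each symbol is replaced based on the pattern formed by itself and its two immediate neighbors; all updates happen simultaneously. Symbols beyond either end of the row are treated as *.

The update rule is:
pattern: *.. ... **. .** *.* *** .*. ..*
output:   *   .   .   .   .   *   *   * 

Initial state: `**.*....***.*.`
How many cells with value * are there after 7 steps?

7

step 1: *..**..*.*..*.
step 2: .**..***.****.
step 3: ...**.*...**..
step 4: *.*...**.*..**
step 5: ..**.*...***.*
step 6: **...**.*.*...
step 7: *.*.*...*.**.*
count of *: 7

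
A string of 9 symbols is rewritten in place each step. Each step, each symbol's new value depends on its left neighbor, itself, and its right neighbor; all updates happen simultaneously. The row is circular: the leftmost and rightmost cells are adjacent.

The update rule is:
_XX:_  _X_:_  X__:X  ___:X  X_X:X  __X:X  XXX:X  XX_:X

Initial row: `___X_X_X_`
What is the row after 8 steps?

X_X_X_XXX

step 1: XXX_X_X_X
step 2: XXXX_X_X_
step 3: _XXXX_X_X
step 4: X_XXXX_X_
step 5: _X_XXXX_X
step 6: X_X_XXXX_
step 7: _X_X_XXXX
step 8: X_X_X_XXX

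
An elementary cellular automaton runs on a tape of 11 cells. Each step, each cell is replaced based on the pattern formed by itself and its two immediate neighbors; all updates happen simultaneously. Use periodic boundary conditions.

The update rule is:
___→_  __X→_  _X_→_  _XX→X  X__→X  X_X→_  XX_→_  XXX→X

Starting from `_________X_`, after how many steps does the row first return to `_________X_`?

__________X
X__________
_X_________
__X________
___X_______
____X______
_____X_____
______X____
_______X___
________X__
_________X_

11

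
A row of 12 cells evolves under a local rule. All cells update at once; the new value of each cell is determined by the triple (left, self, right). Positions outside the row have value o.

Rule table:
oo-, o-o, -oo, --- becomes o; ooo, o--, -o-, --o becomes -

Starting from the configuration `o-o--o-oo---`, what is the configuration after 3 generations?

o-oooo-ooooo

oo----ooo-o-
-o-oo-o-oo-o
o-oooo-ooooo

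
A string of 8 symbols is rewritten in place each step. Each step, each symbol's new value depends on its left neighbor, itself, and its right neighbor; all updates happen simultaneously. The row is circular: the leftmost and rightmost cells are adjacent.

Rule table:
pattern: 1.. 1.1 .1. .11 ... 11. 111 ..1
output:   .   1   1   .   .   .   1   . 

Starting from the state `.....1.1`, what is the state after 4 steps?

......1.

.....111
......1.
......1.  (fixed point — unchanged through step 4)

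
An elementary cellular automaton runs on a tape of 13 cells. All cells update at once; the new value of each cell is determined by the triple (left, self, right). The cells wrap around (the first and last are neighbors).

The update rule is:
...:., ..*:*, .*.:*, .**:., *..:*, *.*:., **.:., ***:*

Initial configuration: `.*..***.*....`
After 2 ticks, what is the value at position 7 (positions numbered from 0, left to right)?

****.*..**...
.**..***..*.*
position 7 holds *

*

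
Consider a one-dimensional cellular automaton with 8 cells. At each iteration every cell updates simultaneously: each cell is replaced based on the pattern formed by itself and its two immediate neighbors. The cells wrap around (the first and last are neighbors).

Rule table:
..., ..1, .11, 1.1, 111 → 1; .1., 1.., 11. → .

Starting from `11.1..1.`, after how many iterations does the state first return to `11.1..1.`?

8

iteration 1: 1.1..1.1
iteration 2: .1..1.11
iteration 3: 1..1.11.
iteration 4: ..1.11.1
iteration 5: .1.11.1.
iteration 6: 1.11.1..
iteration 7: .11.1..1
iteration 8: 11.1..1.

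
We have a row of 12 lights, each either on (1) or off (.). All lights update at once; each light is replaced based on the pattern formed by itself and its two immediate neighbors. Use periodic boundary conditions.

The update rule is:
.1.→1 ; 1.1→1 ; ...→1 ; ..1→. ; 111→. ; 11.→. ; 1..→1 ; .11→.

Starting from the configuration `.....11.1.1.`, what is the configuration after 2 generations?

....11......

1111...11111
....11......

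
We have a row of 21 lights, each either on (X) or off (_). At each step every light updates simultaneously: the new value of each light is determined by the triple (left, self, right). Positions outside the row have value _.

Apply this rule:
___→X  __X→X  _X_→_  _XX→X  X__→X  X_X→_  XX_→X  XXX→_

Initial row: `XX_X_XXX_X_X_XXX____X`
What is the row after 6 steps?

XXXXX___XXXX_XXXXX_XX

XX___X_X_____X_XXXXX_
XXXXX___XXXXX__X___XX
X___XXXXX___XXX_XXXXX
_XXXX___XXXXX_X_X___X
XX__XXXXX___X____XXX_
XXXXX___XXXX_XXXXX_XX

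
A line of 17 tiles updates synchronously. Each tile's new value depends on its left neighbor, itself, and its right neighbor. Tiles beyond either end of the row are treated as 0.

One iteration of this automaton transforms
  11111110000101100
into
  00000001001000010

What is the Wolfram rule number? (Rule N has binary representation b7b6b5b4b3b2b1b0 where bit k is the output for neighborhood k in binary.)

18

position 1: 111 → 0  (bit 7 = 0)
position 6: 110 → 0  (bit 6 = 0)
position 12: 101 → 0  (bit 5 = 0)
position 7: 100 → 1  (bit 4 = 1)
position 0: 011 → 0  (bit 3 = 0)
position 11: 010 → 0  (bit 2 = 0)
position 10: 001 → 1  (bit 1 = 1)
position 8: 000 → 0  (bit 0 = 0)
bits b7..b0 = 00010010 = 18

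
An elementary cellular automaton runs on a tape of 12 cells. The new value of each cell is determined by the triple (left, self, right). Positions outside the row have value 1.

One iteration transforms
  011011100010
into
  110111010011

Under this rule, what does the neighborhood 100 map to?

At position 7 the neighborhood is 100; the next row has 1 there.

1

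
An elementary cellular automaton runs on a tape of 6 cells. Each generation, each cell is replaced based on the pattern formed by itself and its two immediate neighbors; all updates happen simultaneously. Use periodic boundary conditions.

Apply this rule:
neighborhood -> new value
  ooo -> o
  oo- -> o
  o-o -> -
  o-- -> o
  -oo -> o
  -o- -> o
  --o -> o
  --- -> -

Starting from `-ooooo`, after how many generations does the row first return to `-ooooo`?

-ooooo

1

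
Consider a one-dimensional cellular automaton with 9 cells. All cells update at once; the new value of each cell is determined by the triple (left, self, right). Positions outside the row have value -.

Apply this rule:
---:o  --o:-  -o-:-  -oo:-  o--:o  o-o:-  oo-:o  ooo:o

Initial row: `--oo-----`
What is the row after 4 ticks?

o--oooooo
-o--ooooo
--o--oooo
o--o--ooo

o--o--ooo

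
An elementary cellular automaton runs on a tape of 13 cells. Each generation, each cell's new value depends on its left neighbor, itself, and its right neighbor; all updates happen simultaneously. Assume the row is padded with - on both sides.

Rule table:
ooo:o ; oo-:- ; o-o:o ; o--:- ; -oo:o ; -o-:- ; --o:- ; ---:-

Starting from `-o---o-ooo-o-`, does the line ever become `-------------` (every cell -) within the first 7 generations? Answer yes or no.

------ooo-o--
------oo-o---
------o-o----
-------o-----
-------------
all cells are - at generation 5

yes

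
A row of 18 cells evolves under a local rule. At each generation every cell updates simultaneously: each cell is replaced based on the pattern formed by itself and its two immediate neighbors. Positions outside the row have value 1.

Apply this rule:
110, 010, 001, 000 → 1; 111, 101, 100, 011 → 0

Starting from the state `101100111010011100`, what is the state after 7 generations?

100101001010100101

100101001010100101
101101011010101100
100101001010100101  (repeats generation 1; period 2)
generation 7: 100101001010100101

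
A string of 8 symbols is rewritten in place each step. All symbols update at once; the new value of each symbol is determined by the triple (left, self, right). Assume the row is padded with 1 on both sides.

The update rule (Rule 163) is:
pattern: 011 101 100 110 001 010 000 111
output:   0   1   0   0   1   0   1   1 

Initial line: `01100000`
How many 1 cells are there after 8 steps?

step 1: 10001111
step 2: 00110111
step 3: 01001011
step 4: 10010101
step 5: 00101010
step 6: 01010101
step 7: 10101010
step 8: 01010101
count of 1: 4

4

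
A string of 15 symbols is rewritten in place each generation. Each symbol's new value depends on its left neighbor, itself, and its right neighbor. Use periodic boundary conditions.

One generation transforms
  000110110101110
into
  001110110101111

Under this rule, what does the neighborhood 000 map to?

At position 0 the neighborhood is 000; the next row has 0 there.

0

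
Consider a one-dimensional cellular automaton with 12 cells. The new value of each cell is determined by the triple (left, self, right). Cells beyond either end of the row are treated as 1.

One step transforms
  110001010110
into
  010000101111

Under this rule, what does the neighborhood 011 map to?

At position 9 the neighborhood is 011; the next row has 1 there.

1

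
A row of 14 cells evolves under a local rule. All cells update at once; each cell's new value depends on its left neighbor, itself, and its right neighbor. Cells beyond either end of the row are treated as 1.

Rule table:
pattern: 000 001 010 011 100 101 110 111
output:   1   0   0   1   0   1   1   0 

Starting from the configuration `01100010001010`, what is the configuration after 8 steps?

11101000100101
00110010000011
00110000111010
00110110101101
00111111011111
00100001110000
00001101010110
01101110101111

01101110101111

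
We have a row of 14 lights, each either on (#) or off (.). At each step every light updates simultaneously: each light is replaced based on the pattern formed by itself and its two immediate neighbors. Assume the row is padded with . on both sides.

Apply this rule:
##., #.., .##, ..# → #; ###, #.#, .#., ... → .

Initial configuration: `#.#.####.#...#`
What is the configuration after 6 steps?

.##.##.#..####

....#..#..#.#.
...#.##.##...#
..#..##.###.#.
.#.####.#.#..#
#..#..#....##.
.##.##.#..####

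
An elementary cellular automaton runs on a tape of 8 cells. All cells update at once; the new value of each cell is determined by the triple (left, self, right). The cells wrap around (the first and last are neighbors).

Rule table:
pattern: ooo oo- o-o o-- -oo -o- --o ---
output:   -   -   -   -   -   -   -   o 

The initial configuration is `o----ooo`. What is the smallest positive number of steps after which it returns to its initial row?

--oo----
o----ooo

2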